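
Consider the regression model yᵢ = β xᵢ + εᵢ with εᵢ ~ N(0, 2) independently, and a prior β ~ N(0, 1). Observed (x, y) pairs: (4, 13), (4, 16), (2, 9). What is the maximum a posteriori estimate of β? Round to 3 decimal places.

β̂_MAP = 3.526

log p(β | y) = −Σ(yᵢ − βxᵢ)²/(2·2) − β²/(2·1) + const.
Setting the derivative to zero: Σxᵢ(yᵢ − βxᵢ)/2 − β/1 = 0, so β = Σxᵢyᵢ / (Σxᵢ² + σ²/τ²).
Σxᵢyᵢ = 4·13 + 4·16 + 2·9 = 134; Σxᵢ² = 36; σ²/τ² = 2.
β̂_MAP = 134 / (36 + 2) = 134/38 ≈ 3.526.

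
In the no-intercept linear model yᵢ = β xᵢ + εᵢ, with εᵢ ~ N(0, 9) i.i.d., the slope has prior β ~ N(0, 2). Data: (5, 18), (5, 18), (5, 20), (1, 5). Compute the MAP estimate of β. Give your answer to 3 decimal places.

log p(β | y) = −Σ(yᵢ − βxᵢ)²/(2·9) − β²/(2·2) + const.
Setting the derivative to zero: Σxᵢ(yᵢ − βxᵢ)/9 − β/2 = 0, so β = Σxᵢyᵢ / (Σxᵢ² + σ²/τ²).
Σxᵢyᵢ = 5·18 + 5·18 + 5·20 + 1·5 = 285; Σxᵢ² = 76; σ²/τ² = 4.5.
β̂_MAP = 285 / (76 + 4.5) = 285/80.5 ≈ 3.540.

β̂_MAP = 3.540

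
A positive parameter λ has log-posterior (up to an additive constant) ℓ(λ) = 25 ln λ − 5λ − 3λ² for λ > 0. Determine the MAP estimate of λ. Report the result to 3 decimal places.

ℓ'(λ) = 25/λ − 5 − 6λ. Setting this to zero and multiplying by λ: 6λ² + 5λ − 25 = 0.
λ = (−5 + √(5² + 4·6·25)) / (2·6) = (−5 + √625) / 12 = (−5 + 25)/12 = 5/3.
ℓ''(λ) = −25/λ² − 6 < 0, confirming a maximum.

λ̂_MAP = 1.667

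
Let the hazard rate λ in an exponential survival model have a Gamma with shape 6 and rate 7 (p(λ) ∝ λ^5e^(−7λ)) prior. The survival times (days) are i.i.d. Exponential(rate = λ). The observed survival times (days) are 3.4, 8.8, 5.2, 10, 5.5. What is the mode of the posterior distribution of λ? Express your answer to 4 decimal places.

λ̂_MAP = 0.2506

The Exponential(rate=λ) likelihood is ∝ λ^n e^(−λΣtᵢ). Here n = 5 and Σtᵢ = 3.4 + 8.8 + 5.2 + 10 + 5.5 = 32.9.
Posterior ∝ λ^5e^(−7λ) · λ^5e^(−32.9λ) = λ^10e^(−39.9λ), i.e. Gamma(11, 39.9).
Mode = (a−1)/b = 10/39.9 ≈ 0.2506.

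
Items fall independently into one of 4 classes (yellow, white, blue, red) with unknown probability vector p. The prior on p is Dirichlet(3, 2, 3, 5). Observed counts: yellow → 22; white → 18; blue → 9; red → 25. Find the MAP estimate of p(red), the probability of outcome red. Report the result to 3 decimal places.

MAP estimate of p(red) = 0.349

The posterior is Dirichlet(αᵢ + nᵢ) = Dirichlet(25, 20, 12, 30).
For a Dirichlet(a₁,…,a_K) with all aᵢ > 1, the mode has j-th component (aⱼ − 1)/(Σaᵢ − K).
Here Σaᵢ = 87 and K = 4, so p(red) = (30 − 1)/(87 − 4) = 29/83 ≈ 0.349.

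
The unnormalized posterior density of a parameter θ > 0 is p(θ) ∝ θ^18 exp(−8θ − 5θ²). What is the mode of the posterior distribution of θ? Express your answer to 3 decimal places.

θ̂_MAP = 1.000

ℓ'(θ) = 18/θ − 8 − 10θ. Setting this to zero and multiplying by θ: 10θ² + 8θ − 18 = 0.
θ = (−8 + √(8² + 4·10·18)) / (2·10) = (−8 + √784) / 20 = (−8 + 28)/20 = 1.
ℓ''(θ) = −18/θ² − 10 < 0, confirming a maximum.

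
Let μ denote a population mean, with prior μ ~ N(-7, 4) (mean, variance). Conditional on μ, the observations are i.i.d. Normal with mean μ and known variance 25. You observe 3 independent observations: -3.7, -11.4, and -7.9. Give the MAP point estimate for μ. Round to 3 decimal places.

μ̂_MAP = -7.216

n = 3; x̄ = ((-3.7) + (-11.4) + (-7.9))/3 = -23/3 = -23/3 ≈ -7.6667.
For a Normal prior and Normal likelihood with known variance, the posterior is Normal; its mode equals its mean, the precision-weighted average.
Prior precision 1/σ₀² = 1/4 = 0.25; data precision n/σ² = 3/25 = 0.12.
μ̂ = (0.25·(-7) + 0.12·(-23/3)) / (0.25 + 0.12) = (-2.67)/0.37 = -267/37 ≈ -7.216.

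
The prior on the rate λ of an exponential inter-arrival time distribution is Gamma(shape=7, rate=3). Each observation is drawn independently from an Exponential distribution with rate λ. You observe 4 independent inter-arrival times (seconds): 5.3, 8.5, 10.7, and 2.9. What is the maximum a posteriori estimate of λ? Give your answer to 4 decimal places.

The Exponential(rate=λ) likelihood is ∝ λ^n e^(−λΣtᵢ). Here n = 4 and Σtᵢ = 5.3 + 8.5 + 10.7 + 2.9 = 27.4.
Posterior ∝ λ^6e^(−3λ) · λ^4e^(−27.4λ) = λ^10e^(−30.4λ), i.e. Gamma(11, 30.4).
Mode = (a−1)/b = 10/30.4 ≈ 0.3289.

λ̂_MAP = 0.3289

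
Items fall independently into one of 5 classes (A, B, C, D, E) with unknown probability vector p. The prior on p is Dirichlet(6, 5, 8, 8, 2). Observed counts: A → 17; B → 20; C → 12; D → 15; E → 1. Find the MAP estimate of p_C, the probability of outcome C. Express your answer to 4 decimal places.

The posterior is Dirichlet(αᵢ + nᵢ) = Dirichlet(23, 25, 20, 23, 3).
For a Dirichlet(a₁,…,a_K) with all aᵢ > 1, the mode has j-th component (aⱼ − 1)/(Σaᵢ − K).
Here Σaᵢ = 94 and K = 5, so p_C = (20 − 1)/(94 − 5) = 19/89 ≈ 0.2135.

MAP estimate of p_C = 0.2135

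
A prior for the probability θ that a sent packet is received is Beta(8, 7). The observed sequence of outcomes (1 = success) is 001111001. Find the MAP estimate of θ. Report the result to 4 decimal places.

θ̂_MAP = 0.5455

Prior: Beta(8, 7).
Data: 5 successes in 9 trials (from the sequence). The binomial likelihood contributes θ^5(1−θ)^4, so the posterior is Beta(8+5, 7+4) = Beta(13, 11).
For Beta(a, b) with a, b > 1 the mode is (a−1)/(a+b−2) = 12/22 ≈ 0.5455.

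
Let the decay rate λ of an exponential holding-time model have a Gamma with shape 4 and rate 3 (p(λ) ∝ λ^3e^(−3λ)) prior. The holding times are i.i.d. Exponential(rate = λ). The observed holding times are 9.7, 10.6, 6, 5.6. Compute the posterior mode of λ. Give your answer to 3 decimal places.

The Exponential(rate=λ) likelihood is ∝ λ^n e^(−λΣtᵢ). Here n = 4 and Σtᵢ = 9.7 + 10.6 + 6 + 5.6 = 31.9.
Posterior ∝ λ^3e^(−3λ) · λ^4e^(−31.9λ) = λ^7e^(−34.9λ), i.e. Gamma(8, 34.9).
Mode = (a−1)/b = 7/34.9 ≈ 0.201.

λ̂_MAP = 0.201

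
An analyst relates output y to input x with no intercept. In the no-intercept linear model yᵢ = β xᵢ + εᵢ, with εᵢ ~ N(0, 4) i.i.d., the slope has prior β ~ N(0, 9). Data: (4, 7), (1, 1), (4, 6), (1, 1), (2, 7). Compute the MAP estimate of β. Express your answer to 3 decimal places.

β̂_MAP = 1.769

log p(β | y) = −Σ(yᵢ − βxᵢ)²/(2·4) − β²/(2·9) + const.
Setting the derivative to zero: Σxᵢ(yᵢ − βxᵢ)/4 − β/9 = 0, so β = Σxᵢyᵢ / (Σxᵢ² + σ²/τ²).
Σxᵢyᵢ = 4·7 + 1·1 + 4·6 + 1·1 + 2·7 = 68; Σxᵢ² = 38; σ²/τ² = 4/9.
β̂_MAP = 68 / (38 + 4/9) = 68/(346/9) = 306/173 ≈ 1.769.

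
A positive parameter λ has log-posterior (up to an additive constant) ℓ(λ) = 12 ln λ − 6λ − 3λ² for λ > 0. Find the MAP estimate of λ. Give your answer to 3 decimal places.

ℓ'(λ) = 12/λ − 6 − 6λ. Setting this to zero and multiplying by λ: 6λ² + 6λ − 12 = 0.
λ = (−6 + √(6² + 4·6·12)) / (2·6) = (−6 + √324) / 12 = (−6 + 18)/12 = 1.
ℓ''(λ) = −12/λ² − 6 < 0, confirming a maximum.

λ̂_MAP = 1.000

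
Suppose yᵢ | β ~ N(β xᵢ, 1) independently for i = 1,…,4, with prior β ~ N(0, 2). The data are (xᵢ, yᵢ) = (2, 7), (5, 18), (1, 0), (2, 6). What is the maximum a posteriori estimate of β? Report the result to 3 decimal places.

β̂_MAP = 3.362

log p(β | y) = −Σ(yᵢ − βxᵢ)²/(2·1) − β²/(2·2) + const.
Setting the derivative to zero: Σxᵢ(yᵢ − βxᵢ)/1 − β/2 = 0, so β = Σxᵢyᵢ / (Σxᵢ² + σ²/τ²).
Σxᵢyᵢ = 2·7 + 5·18 + 1·0 + 2·6 = 116; Σxᵢ² = 34; σ²/τ² = 0.5.
β̂_MAP = 116 / (34 + 0.5) = 116/34.5 ≈ 3.362.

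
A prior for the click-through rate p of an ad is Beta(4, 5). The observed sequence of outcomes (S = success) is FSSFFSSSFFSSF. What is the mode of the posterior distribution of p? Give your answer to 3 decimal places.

p̂_MAP = 0.500

Prior: Beta(4, 5).
Data: 7 successes in 13 trials (from the sequence). The binomial likelihood contributes p^7(1−p)^6, so the posterior is Beta(4+7, 5+6) = Beta(11, 11).
For Beta(a, b) with a, b > 1 the mode is (a−1)/(a+b−2) = 10/20 ≈ 0.500.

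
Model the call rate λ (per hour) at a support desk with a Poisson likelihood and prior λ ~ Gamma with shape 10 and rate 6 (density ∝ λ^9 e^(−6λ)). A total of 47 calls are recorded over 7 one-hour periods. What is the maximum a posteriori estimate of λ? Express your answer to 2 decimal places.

λ̂_MAP = 4.31

Σxᵢ = 47, n = 7.
Posterior ∝ λ^9e^(−6λ) · λ^47e^(−7λ) = λ^56e^(−13λ), i.e. Gamma(shape=57, rate=13).
The mode of a Gamma(a, b) with a ≥ 1 (shape–rate) is (a−1)/b = 56/13 ≈ 4.31.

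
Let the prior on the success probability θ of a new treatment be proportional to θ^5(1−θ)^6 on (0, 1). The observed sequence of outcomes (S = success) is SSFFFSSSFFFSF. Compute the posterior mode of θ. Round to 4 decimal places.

θ̂_MAP = 0.4583

The prior density ∝ θ^5(1−θ)^6 is the kernel of Beta(6, 7).
Data: 6 successes in 13 trials (from the sequence). The binomial likelihood contributes θ^6(1−θ)^7, so the posterior is Beta(6+6, 7+7) = Beta(12, 14).
For Beta(a, b) with a, b > 1 the mode is (a−1)/(a+b−2) = 11/24 ≈ 0.4583.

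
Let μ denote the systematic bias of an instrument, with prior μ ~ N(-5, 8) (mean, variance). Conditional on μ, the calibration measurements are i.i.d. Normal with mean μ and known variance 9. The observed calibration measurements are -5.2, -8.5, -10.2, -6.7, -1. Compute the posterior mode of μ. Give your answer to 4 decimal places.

μ̂_MAP = -6.0776

n = 5; x̄ = ((-5.2) + (-8.5) + (-10.2) + (-6.7) + (-1))/5 = -31.6/5 = -6.32.
For a Normal prior and Normal likelihood with known variance, the posterior is Normal; its mode equals its mean, the precision-weighted average.
Prior precision 1/σ₀² = 1/8 = 0.125; data precision n/σ² = 5/9.
μ̂ = (0.125·(-5) + (5/9)·(-6.32)) / (0.125 + 5/9) = (-1489/360)/(49/72) = -1489/245 ≈ -6.0776.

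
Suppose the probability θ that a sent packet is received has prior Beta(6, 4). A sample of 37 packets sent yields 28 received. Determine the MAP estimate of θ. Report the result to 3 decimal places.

θ̂_MAP = 0.733

Prior: Beta(6, 4).
Data: 28 successes in 37 trials. The binomial likelihood contributes θ^28(1−θ)^9, so the posterior is Beta(6+28, 4+9) = Beta(34, 13).
For Beta(a, b) with a, b > 1 the mode is (a−1)/(a+b−2) = 33/45 ≈ 0.733.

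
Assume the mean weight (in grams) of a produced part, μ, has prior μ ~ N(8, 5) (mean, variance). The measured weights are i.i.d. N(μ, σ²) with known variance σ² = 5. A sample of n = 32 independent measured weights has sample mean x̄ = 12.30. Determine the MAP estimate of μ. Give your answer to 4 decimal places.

μ̂_MAP = 12.1697

n = 32, x̄ = 12.30.
For a Normal prior and Normal likelihood with known variance, the posterior is Normal; its mode equals its mean, the precision-weighted average.
Prior precision 1/σ₀² = 1/5 = 0.2; data precision n/σ² = 32/5 = 6.4.
μ̂ = (0.2·8 + 6.4·12.3) / (0.2 + 6.4) = 80.32/6.6 = 2008/165 ≈ 12.1697.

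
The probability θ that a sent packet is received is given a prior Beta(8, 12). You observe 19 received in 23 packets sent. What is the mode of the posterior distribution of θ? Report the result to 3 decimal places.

θ̂_MAP = 0.634

Prior: Beta(8, 12).
Data: 19 successes in 23 trials. The binomial likelihood contributes θ^19(1−θ)^4, so the posterior is Beta(8+19, 12+4) = Beta(27, 16).
For Beta(a, b) with a, b > 1 the mode is (a−1)/(a+b−2) = 26/41 ≈ 0.634.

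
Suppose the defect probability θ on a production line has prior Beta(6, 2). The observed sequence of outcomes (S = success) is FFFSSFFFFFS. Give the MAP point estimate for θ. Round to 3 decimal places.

θ̂_MAP = 0.471

Prior: Beta(6, 2).
Data: 3 successes in 11 trials (from the sequence). The binomial likelihood contributes θ^3(1−θ)^8, so the posterior is Beta(6+3, 2+8) = Beta(9, 10).
For Beta(a, b) with a, b > 1 the mode is (a−1)/(a+b−2) = 8/17 ≈ 0.471.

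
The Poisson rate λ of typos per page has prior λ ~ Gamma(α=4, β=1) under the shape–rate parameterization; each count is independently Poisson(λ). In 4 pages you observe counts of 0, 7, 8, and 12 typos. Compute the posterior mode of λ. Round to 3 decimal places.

Σxᵢ = 0+7+8+12 = 27, with n = 4.
Posterior ∝ λ^3e^(−1λ) · λ^27e^(−4λ) = λ^30e^(−5λ), i.e. Gamma(shape=31, rate=5).
The mode of a Gamma(a, b) with a ≥ 1 (shape–rate) is (a−1)/b = 30/5 ≈ 6.000.

λ̂_MAP = 6.000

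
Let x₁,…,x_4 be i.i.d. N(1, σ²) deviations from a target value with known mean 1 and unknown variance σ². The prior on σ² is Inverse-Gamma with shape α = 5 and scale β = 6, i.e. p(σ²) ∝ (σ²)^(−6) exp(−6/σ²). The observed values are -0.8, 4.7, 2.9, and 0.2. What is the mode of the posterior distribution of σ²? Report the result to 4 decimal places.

Sum of squared deviations about the known mean: SS = (-0.8−1)² + (4.7−1)² + (2.9−1)² + (0.2−1)² = 21.18.
The Normal likelihood contributes (σ²)^(−n/2) exp(−SS/(2σ²)), so the posterior is Inverse-Gamma(α + n/2, β + SS/2) = Inverse-Gamma(7, 16.59).
The mode of Inverse-Gamma(a, b) is b/(a+1) = 16.59/8 ≈ 2.0738.

σ̂²_MAP = 2.0738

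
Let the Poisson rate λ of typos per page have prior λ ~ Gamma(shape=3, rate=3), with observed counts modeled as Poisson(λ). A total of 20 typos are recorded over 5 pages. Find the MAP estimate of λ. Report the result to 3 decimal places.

Σxᵢ = 20, n = 5.
Posterior ∝ λ^2e^(−3λ) · λ^20e^(−5λ) = λ^22e^(−8λ), i.e. Gamma(shape=23, rate=8).
The mode of a Gamma(a, b) with a ≥ 1 (shape–rate) is (a−1)/b = 22/8 ≈ 2.750.

λ̂_MAP = 2.750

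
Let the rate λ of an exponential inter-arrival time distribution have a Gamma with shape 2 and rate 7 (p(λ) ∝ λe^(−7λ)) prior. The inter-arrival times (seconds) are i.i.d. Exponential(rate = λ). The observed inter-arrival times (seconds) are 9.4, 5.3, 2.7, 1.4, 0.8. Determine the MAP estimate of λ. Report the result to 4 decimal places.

λ̂_MAP = 0.2256

The Exponential(rate=λ) likelihood is ∝ λ^n e^(−λΣtᵢ). Here n = 5 and Σtᵢ = 9.4 + 5.3 + 2.7 + 1.4 + 0.8 = 19.6.
Posterior ∝ λe^(−7λ) · λ^5e^(−19.6λ) = λ^6e^(−26.6λ), i.e. Gamma(7, 26.6).
Mode = (a−1)/b = 6/26.6 ≈ 0.2256.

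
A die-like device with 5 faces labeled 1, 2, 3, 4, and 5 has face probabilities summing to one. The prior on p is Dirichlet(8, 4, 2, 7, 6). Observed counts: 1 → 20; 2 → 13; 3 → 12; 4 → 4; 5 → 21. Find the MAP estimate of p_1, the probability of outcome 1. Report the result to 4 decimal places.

MAP estimate: 0.2935

The posterior is Dirichlet(αᵢ + nᵢ) = Dirichlet(28, 17, 14, 11, 27).
For a Dirichlet(a₁,…,a_K) with all aᵢ > 1, the mode has j-th component (aⱼ − 1)/(Σaᵢ − K).
Here Σaᵢ = 97 and K = 5, so p_1 = (28 − 1)/(97 − 5) = 27/92 ≈ 0.2935.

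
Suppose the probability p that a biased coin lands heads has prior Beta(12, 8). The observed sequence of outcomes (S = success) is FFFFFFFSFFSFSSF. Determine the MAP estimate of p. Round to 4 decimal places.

Prior: Beta(12, 8).
Data: 4 successes in 15 trials (from the sequence). The binomial likelihood contributes p^4(1−p)^11, so the posterior is Beta(12+4, 8+11) = Beta(16, 19).
For Beta(a, b) with a, b > 1 the mode is (a−1)/(a+b−2) = 15/33 ≈ 0.4545.

p̂_MAP = 0.4545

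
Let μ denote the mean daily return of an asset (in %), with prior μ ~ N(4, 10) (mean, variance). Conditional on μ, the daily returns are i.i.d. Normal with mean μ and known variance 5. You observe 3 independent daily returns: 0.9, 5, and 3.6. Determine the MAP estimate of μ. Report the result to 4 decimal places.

μ̂_MAP = 3.2857

n = 3; x̄ = (0.9 + 5 + 3.6)/3 = 9.5/3 = 19/6 ≈ 3.1667.
For a Normal prior and Normal likelihood with known variance, the posterior is Normal; its mode equals its mean, the precision-weighted average.
Prior precision 1/σ₀² = 1/10 = 0.1; data precision n/σ² = 3/5 = 0.6.
μ̂ = (0.1·4 + 0.6·(19/6)) / (0.1 + 0.6) = 2.3/0.7 = 23/7 ≈ 3.2857.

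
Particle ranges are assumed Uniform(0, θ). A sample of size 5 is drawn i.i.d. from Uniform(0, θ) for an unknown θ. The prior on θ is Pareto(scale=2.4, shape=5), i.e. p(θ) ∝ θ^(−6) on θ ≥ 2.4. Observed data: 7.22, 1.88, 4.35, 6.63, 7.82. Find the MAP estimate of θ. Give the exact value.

θ̂_MAP = 7.82

The Uniform(0, θ) likelihood is θ^(−n) for θ ≥ max(xᵢ), zero otherwise. Here max(xᵢ) = 7.82.
Posterior ∝ θ^(−6) · θ^(−5) = θ^(−11) on θ ≥ max(2.4, 7.82) = 7.82.
This density is strictly decreasing in θ, so the posterior mode lies at the lower boundary of the support.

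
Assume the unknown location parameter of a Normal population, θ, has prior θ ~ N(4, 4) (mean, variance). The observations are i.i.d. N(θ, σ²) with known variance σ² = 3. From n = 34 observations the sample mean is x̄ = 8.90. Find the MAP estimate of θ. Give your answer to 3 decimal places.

θ̂_MAP = 8.794

n = 34, x̄ = 8.90.
For a Normal prior and Normal likelihood with known variance, the posterior is Normal; its mode equals its mean, the precision-weighted average.
Prior precision 1/σ₀² = 1/4 = 0.25; data precision n/σ² = 34/3.
θ̂ = (0.25·4 + (34/3)·8.9) / (0.25 + 34/3) = (1528/15)/(139/12) = 6112/695 ≈ 8.794.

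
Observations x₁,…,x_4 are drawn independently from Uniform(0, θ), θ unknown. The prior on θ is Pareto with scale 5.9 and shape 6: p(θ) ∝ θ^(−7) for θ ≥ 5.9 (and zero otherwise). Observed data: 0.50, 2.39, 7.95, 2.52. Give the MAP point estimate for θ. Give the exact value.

θ̂_MAP = 7.95

The Uniform(0, θ) likelihood is θ^(−n) for θ ≥ max(xᵢ), zero otherwise. Here max(xᵢ) = 7.95.
Posterior ∝ θ^(−7) · θ^(−4) = θ^(−11) on θ ≥ max(5.9, 7.95) = 7.95.
This density is strictly decreasing in θ, so the posterior mode lies at the lower boundary of the support.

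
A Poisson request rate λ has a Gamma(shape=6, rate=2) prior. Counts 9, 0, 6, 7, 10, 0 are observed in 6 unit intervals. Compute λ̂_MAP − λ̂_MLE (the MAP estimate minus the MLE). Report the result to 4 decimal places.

Σxᵢ = 32. Posterior is Gamma(38, 8); MAP = (38−1)/8 = 37/8 ≈ 4.62500.
MLE = x̄ = 32/6 ≈ 5.33333.
Difference = 37/8 − 32/6 = -17/24 ≈ -0.7083.

MAP − MLE = -0.7083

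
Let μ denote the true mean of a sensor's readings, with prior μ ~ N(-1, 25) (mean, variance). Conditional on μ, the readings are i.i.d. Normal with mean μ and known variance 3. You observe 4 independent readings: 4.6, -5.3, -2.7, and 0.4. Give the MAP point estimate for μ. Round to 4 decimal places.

μ̂_MAP = -0.7573

n = 4; x̄ = (4.6 + (-5.3) + (-2.7) + 0.4)/4 = -3/4 = -0.75.
For a Normal prior and Normal likelihood with known variance, the posterior is Normal; its mode equals its mean, the precision-weighted average.
Prior precision 1/σ₀² = 1/25 = 0.04; data precision n/σ² = 4/3.
μ̂ = (0.04·(-1) + (4/3)·(-0.75)) / (0.04 + 4/3) = (-1.04)/(103/75) = -78/103 ≈ -0.7573.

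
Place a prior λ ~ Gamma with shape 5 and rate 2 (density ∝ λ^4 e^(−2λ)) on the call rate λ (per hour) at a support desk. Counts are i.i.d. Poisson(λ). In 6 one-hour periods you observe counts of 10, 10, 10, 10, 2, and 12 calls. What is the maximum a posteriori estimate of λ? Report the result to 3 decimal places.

λ̂_MAP = 7.250

Σxᵢ = 10+10+10+10+2+12 = 54, with n = 6.
Posterior ∝ λ^4e^(−2λ) · λ^54e^(−6λ) = λ^58e^(−8λ), i.e. Gamma(shape=59, rate=8).
The mode of a Gamma(a, b) with a ≥ 1 (shape–rate) is (a−1)/b = 58/8 ≈ 7.250.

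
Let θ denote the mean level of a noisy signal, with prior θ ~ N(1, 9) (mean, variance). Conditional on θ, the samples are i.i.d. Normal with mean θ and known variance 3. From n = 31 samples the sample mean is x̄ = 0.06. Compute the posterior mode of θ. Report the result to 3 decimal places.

θ̂_MAP = 0.070

n = 31, x̄ = 0.06.
For a Normal prior and Normal likelihood with known variance, the posterior is Normal; its mode equals its mean, the precision-weighted average.
Prior precision 1/σ₀² = 1/9; data precision n/σ² = 31/3.
θ̂ = ((1/9)·1 + (31/3)·0.06) / (1/9 + 31/3) = (329/450)/(94/9) = 0.070.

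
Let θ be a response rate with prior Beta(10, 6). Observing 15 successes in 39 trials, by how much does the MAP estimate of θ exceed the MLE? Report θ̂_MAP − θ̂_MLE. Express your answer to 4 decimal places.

Posterior is Beta(25, 30); MAP = (25−1)/(55−2) = 24/53 ≈ 0.45283.
MLE ignores the prior: θ̂_MLE = k/n = 15/39 ≈ 0.38462.
Difference = 24/53 − 15/39 = 47/689 ≈ 0.0682.

MAP − MLE = 0.0682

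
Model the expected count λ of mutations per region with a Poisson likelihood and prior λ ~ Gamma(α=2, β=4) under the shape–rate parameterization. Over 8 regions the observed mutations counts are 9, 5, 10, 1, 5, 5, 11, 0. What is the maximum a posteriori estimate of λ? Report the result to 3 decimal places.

Σxᵢ = 9+5+10+1+5+5+11+0 = 46, with n = 8.
Posterior ∝ λe^(−4λ) · λ^46e^(−8λ) = λ^47e^(−12λ), i.e. Gamma(shape=48, rate=12).
The mode of a Gamma(a, b) with a ≥ 1 (shape–rate) is (a−1)/b = 47/12 ≈ 3.917.

λ̂_MAP = 3.917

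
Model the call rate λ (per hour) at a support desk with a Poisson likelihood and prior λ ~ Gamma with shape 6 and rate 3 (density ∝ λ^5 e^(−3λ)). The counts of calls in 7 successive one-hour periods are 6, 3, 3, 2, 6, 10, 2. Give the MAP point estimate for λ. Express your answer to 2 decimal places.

Σxᵢ = 6+3+3+2+6+10+2 = 32, with n = 7.
Posterior ∝ λ^5e^(−3λ) · λ^32e^(−7λ) = λ^37e^(−10λ), i.e. Gamma(shape=38, rate=10).
The mode of a Gamma(a, b) with a ≥ 1 (shape–rate) is (a−1)/b = 37/10 ≈ 3.70.

λ̂_MAP = 3.70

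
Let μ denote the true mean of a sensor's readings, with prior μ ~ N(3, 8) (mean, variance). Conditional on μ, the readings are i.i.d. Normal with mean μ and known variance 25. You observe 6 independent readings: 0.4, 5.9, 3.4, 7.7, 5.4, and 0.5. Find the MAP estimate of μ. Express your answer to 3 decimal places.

μ̂_MAP = 3.581

n = 6; x̄ = (0.4 + 5.9 + 3.4 + 7.7 + 5.4 + 0.5)/6 = 23.3/6 = 233/60 ≈ 3.8833.
For a Normal prior and Normal likelihood with known variance, the posterior is Normal; its mode equals its mean, the precision-weighted average.
Prior precision 1/σ₀² = 1/8 = 0.125; data precision n/σ² = 6/25 = 0.24.
μ̂ = (0.125·3 + 0.24·(233/60)) / (0.125 + 0.24) = 1.307/0.365 = 1307/365 ≈ 3.581.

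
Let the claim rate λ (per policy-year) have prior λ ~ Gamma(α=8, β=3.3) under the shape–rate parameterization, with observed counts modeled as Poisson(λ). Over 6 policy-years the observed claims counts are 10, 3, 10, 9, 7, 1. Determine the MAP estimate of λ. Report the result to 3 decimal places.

λ̂_MAP = 5.054

Σxᵢ = 10+3+10+9+7+1 = 40, with n = 6.
Posterior ∝ λ^7e^(−3.3λ) · λ^40e^(−6λ) = λ^47e^(−9.3λ), i.e. Gamma(shape=48, rate=9.3).
The mode of a Gamma(a, b) with a ≥ 1 (shape–rate) is (a−1)/b = 47/9.3 ≈ 5.054.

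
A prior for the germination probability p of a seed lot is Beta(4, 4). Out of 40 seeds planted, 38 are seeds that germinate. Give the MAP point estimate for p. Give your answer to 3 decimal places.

p̂_MAP = 0.891

Prior: Beta(4, 4).
Data: 38 successes in 40 trials. The binomial likelihood contributes p^38(1−p)^2, so the posterior is Beta(4+38, 4+2) = Beta(42, 6).
For Beta(a, b) with a, b > 1 the mode is (a−1)/(a+b−2) = 41/46 ≈ 0.891.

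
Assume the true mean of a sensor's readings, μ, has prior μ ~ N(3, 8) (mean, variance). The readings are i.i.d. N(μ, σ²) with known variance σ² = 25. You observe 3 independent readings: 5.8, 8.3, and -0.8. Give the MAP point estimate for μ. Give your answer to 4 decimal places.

μ̂_MAP = 3.7020

n = 3; x̄ = (5.8 + 8.3 + (-0.8))/3 = 13.3/3 = 133/30 ≈ 4.4333.
For a Normal prior and Normal likelihood with known variance, the posterior is Normal; its mode equals its mean, the precision-weighted average.
Prior precision 1/σ₀² = 1/8 = 0.125; data precision n/σ² = 3/25 = 0.12.
μ̂ = (0.125·3 + 0.12·(133/30)) / (0.125 + 0.12) = 0.907/0.245 = 907/245 ≈ 3.7020.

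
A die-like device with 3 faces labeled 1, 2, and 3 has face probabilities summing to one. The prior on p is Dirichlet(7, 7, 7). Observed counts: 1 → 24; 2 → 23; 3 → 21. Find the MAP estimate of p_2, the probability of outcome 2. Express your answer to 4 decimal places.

MAP estimate: 0.3372

The posterior is Dirichlet(αᵢ + nᵢ) = Dirichlet(31, 30, 28).
For a Dirichlet(a₁,…,a_K) with all aᵢ > 1, the mode has j-th component (aⱼ − 1)/(Σaᵢ − K).
Here Σaᵢ = 89 and K = 3, so p_2 = (30 − 1)/(89 − 3) = 29/86 ≈ 0.3372.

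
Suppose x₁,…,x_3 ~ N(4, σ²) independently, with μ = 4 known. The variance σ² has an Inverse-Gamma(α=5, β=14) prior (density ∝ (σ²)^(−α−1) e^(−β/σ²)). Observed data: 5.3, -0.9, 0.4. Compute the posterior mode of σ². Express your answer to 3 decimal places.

Sum of squared deviations about the known mean: SS = (5.3−4)² + (-0.9−4)² + (0.4−4)² = 38.66.
The Normal likelihood contributes (σ²)^(−n/2) exp(−SS/(2σ²)), so the posterior is Inverse-Gamma(α + n/2, β + SS/2) = Inverse-Gamma(6.5, 33.33).
The mode of Inverse-Gamma(a, b) is b/(a+1) = 33.33/7.5 ≈ 4.444.

σ̂²_MAP = 4.444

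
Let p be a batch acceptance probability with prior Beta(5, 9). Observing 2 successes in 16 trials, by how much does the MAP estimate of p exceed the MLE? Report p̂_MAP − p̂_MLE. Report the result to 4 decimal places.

Posterior is Beta(7, 23); MAP = (7−1)/(30−2) = 6/28 ≈ 0.21429.
MLE ignores the prior: p̂_MLE = k/n = 2/16 ≈ 0.12500.
Difference = 6/28 − 2/16 = 5/56 ≈ 0.0893.

MAP − MLE = 0.0893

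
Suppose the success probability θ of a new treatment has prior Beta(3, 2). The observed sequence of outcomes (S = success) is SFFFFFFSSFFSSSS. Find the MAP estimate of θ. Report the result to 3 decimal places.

Prior: Beta(3, 2).
Data: 7 successes in 15 trials (from the sequence). The binomial likelihood contributes θ^7(1−θ)^8, so the posterior is Beta(3+7, 2+8) = Beta(10, 10).
For Beta(a, b) with a, b > 1 the mode is (a−1)/(a+b−2) = 9/18 ≈ 0.500.

θ̂_MAP = 0.500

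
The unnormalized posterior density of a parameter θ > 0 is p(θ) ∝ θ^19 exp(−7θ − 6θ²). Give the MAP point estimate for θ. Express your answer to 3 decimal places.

ℓ'(θ) = 19/θ − 7 − 12θ. Setting this to zero and multiplying by θ: 12θ² + 7θ − 19 = 0.
θ = (−7 + √(7² + 4·12·19)) / (2·12) = (−7 + √961) / 24 = (−7 + 31)/24 = 1.
ℓ''(θ) = −19/θ² − 12 < 0, confirming a maximum.

θ̂_MAP = 1.000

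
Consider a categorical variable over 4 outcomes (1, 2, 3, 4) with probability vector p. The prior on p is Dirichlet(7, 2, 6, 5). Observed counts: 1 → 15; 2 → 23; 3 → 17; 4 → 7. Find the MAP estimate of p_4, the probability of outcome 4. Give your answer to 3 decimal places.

The posterior is Dirichlet(αᵢ + nᵢ) = Dirichlet(22, 25, 23, 12).
For a Dirichlet(a₁,…,a_K) with all aᵢ > 1, the mode has j-th component (aⱼ − 1)/(Σaᵢ − K).
Here Σaᵢ = 82 and K = 4, so p_4 = (12 − 1)/(82 − 4) = 11/78 ≈ 0.141.

MAP estimate: 0.141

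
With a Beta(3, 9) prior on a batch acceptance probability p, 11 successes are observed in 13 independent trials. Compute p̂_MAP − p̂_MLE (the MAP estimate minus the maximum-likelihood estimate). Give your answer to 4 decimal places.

Posterior is Beta(14, 11); MAP = (14−1)/(25−2) = 13/23 ≈ 0.56522.
MLE ignores the prior: p̂_MLE = k/n = 11/13 ≈ 0.84615.
Difference = 13/23 − 11/13 = -84/299 ≈ -0.2809.

MAP − MLE = -0.2809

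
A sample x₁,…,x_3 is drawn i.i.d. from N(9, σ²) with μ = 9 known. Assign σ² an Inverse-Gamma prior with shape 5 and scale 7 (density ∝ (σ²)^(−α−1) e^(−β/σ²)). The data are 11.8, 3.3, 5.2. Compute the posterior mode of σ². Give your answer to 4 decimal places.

σ̂²_MAP = 4.5847

Sum of squared deviations about the known mean: SS = (11.8−9)² + (3.3−9)² + (5.2−9)² = 54.77.
The Normal likelihood contributes (σ²)^(−n/2) exp(−SS/(2σ²)), so the posterior is Inverse-Gamma(α + n/2, β + SS/2) = Inverse-Gamma(6.5, 34.385).
The mode of Inverse-Gamma(a, b) is b/(a+1) = 34.385/7.5 ≈ 4.5847.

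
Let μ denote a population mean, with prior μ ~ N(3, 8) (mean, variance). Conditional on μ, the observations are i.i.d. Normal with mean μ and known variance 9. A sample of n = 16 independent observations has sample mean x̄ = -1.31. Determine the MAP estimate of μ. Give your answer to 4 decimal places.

μ̂_MAP = -1.0269

n = 16, x̄ = -1.31.
For a Normal prior and Normal likelihood with known variance, the posterior is Normal; its mode equals its mean, the precision-weighted average.
Prior precision 1/σ₀² = 1/8 = 0.125; data precision n/σ² = 16/9.
μ̂ = (0.125·3 + (16/9)·(-1.31)) / (0.125 + 16/9) = (-3517/1800)/(137/72) = -3517/3425 ≈ -1.0269.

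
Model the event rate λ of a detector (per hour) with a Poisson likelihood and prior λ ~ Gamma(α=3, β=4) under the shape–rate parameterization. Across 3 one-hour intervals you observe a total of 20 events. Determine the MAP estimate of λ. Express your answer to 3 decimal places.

λ̂_MAP = 3.143

Σxᵢ = 20, n = 3.
Posterior ∝ λ^2e^(−4λ) · λ^20e^(−3λ) = λ^22e^(−7λ), i.e. Gamma(shape=23, rate=7).
The mode of a Gamma(a, b) with a ≥ 1 (shape–rate) is (a−1)/b = 22/7 ≈ 3.143.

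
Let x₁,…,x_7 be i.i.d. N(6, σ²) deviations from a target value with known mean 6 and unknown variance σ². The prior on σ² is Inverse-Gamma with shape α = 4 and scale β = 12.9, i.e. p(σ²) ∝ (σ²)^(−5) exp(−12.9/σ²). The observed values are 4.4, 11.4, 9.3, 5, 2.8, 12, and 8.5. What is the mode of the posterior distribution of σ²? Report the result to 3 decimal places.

σ̂²_MAP = 7.171

Sum of squared deviations about the known mean: SS = (4.4−6)² + (11.4−6)² + (9.3−6)² + (5−6)² + (2.8−6)² + (12−6)² + (8.5−6)² = 96.1.
The Normal likelihood contributes (σ²)^(−n/2) exp(−SS/(2σ²)), so the posterior is Inverse-Gamma(α + n/2, β + SS/2) = Inverse-Gamma(7.5, 60.95).
The mode of Inverse-Gamma(a, b) is b/(a+1) = 60.95/8.5 ≈ 7.171.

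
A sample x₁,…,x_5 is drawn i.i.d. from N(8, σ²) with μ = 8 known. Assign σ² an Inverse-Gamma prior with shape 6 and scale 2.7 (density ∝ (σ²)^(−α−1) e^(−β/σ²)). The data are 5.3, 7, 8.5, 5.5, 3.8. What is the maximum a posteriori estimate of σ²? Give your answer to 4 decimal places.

σ̂²_MAP = 1.9911

Sum of squared deviations about the known mean: SS = (5.3−8)² + (7−8)² + (8.5−8)² + (5.5−8)² + (3.8−8)² = 32.43.
The Normal likelihood contributes (σ²)^(−n/2) exp(−SS/(2σ²)), so the posterior is Inverse-Gamma(α + n/2, β + SS/2) = Inverse-Gamma(8.5, 18.915).
The mode of Inverse-Gamma(a, b) is b/(a+1) = 18.915/9.5 ≈ 1.9911.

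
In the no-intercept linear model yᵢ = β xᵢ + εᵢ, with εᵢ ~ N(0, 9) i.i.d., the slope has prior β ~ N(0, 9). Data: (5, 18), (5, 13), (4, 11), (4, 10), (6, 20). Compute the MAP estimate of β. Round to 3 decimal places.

log p(β | y) = −Σ(yᵢ − βxᵢ)²/(2·9) − β²/(2·9) + const.
Setting the derivative to zero: Σxᵢ(yᵢ − βxᵢ)/9 − β/9 = 0, so β = Σxᵢyᵢ / (Σxᵢ² + σ²/τ²).
Σxᵢyᵢ = 5·18 + 5·13 + 4·11 + 4·10 + 6·20 = 359; Σxᵢ² = 118; σ²/τ² = 1.
β̂_MAP = 359 / (118 + 1) = 359/119 ≈ 3.017.

β̂_MAP = 3.017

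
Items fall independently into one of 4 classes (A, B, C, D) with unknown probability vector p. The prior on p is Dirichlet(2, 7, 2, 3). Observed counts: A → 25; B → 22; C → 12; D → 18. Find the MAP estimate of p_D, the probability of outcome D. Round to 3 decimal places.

MAP estimate of p_D = 0.230

The posterior is Dirichlet(αᵢ + nᵢ) = Dirichlet(27, 29, 14, 21).
For a Dirichlet(a₁,…,a_K) with all aᵢ > 1, the mode has j-th component (aⱼ − 1)/(Σaᵢ − K).
Here Σaᵢ = 91 and K = 4, so p_D = (21 − 1)/(91 − 4) = 20/87 ≈ 0.230.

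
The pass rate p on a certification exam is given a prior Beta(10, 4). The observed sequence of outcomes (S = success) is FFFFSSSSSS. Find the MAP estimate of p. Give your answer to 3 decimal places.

Prior: Beta(10, 4).
Data: 6 successes in 10 trials (from the sequence). The binomial likelihood contributes p^6(1−p)^4, so the posterior is Beta(10+6, 4+4) = Beta(16, 8).
For Beta(a, b) with a, b > 1 the mode is (a−1)/(a+b−2) = 15/22 ≈ 0.682.

p̂_MAP = 0.682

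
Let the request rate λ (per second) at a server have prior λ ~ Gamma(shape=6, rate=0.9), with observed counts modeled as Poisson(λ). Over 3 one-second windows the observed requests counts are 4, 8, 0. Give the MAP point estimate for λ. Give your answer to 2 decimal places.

Σxᵢ = 4+8+0 = 12, with n = 3.
Posterior ∝ λ^5e^(−0.9λ) · λ^12e^(−3λ) = λ^17e^(−3.9λ), i.e. Gamma(shape=18, rate=3.9).
The mode of a Gamma(a, b) with a ≥ 1 (shape–rate) is (a−1)/b = 17/3.9 ≈ 4.36.

λ̂_MAP = 4.36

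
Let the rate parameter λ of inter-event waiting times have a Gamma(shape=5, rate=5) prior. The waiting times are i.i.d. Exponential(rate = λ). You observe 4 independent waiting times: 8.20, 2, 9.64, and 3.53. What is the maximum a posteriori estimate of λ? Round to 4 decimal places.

λ̂_MAP = 0.2820

The Exponential(rate=λ) likelihood is ∝ λ^n e^(−λΣtᵢ). Here n = 4 and Σtᵢ = 8.20 + 2 + 9.64 + 3.53 = 23.37.
Posterior ∝ λ^4e^(−5λ) · λ^4e^(−23.37λ) = λ^8e^(−28.37λ), i.e. Gamma(9, 28.37).
Mode = (a−1)/b = 8/28.37 ≈ 0.2820.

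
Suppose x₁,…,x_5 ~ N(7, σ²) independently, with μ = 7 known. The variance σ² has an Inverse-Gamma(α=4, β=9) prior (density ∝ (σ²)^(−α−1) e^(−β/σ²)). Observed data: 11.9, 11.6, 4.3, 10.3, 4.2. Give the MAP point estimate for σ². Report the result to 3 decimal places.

σ̂²_MAP = 5.946

Sum of squared deviations about the known mean: SS = (11.9−7)² + (11.6−7)² + (4.3−7)² + (10.3−7)² + (4.2−7)² = 71.19.
The Normal likelihood contributes (σ²)^(−n/2) exp(−SS/(2σ²)), so the posterior is Inverse-Gamma(α + n/2, β + SS/2) = Inverse-Gamma(6.5, 44.595).
The mode of Inverse-Gamma(a, b) is b/(a+1) = 44.595/7.5 ≈ 5.946.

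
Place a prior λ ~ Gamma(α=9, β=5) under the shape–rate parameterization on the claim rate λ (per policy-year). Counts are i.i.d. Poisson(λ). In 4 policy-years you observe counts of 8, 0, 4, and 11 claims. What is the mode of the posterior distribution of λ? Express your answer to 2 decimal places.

λ̂_MAP = 3.44

Σxᵢ = 8+0+4+11 = 23, with n = 4.
Posterior ∝ λ^8e^(−5λ) · λ^23e^(−4λ) = λ^31e^(−9λ), i.e. Gamma(shape=32, rate=9).
The mode of a Gamma(a, b) with a ≥ 1 (shape–rate) is (a−1)/b = 31/9 ≈ 3.44.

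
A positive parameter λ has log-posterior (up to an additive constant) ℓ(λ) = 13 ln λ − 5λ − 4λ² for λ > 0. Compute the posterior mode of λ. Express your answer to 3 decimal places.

λ̂_MAP = 1.000

ℓ'(λ) = 13/λ − 5 − 8λ. Setting this to zero and multiplying by λ: 8λ² + 5λ − 13 = 0.
λ = (−5 + √(5² + 4·8·13)) / (2·8) = (−5 + √441) / 16 = (−5 + 21)/16 = 1.
ℓ''(λ) = −13/λ² − 8 < 0, confirming a maximum.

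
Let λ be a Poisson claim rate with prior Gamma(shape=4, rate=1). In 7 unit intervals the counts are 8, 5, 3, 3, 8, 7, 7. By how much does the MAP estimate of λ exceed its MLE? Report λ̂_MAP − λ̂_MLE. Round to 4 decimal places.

Σxᵢ = 41. Posterior is Gamma(45, 8); MAP = (45−1)/8 = 44/8 ≈ 5.50000.
MLE = x̄ = 41/7 ≈ 5.85714.
Difference = 44/8 − 41/7 = -5/14 ≈ -0.3571.

MAP − MLE = -0.3571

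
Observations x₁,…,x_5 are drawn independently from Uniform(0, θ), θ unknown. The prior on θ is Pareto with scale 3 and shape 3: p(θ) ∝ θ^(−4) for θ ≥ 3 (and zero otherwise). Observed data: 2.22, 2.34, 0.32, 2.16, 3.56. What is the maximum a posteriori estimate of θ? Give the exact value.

The Uniform(0, θ) likelihood is θ^(−n) for θ ≥ max(xᵢ), zero otherwise. Here max(xᵢ) = 3.56.
Posterior ∝ θ^(−4) · θ^(−5) = θ^(−9) on θ ≥ max(3, 3.56) = 3.56.
This density is strictly decreasing in θ, so the posterior mode lies at the lower boundary of the support.

θ̂_MAP = 3.56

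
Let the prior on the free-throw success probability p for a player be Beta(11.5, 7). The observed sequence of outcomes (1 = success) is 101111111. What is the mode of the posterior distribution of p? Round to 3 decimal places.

Prior: Beta(11.5, 7).
Data: 8 successes in 9 trials (from the sequence). The binomial likelihood contributes p^8(1−p)^1, so the posterior is Beta(11.5+8, 7+1) = Beta(19.5, 8).
For Beta(a, b) with a, b > 1 the mode is (a−1)/(a+b−2) = 18.5/25.5 ≈ 0.725.

p̂_MAP = 0.725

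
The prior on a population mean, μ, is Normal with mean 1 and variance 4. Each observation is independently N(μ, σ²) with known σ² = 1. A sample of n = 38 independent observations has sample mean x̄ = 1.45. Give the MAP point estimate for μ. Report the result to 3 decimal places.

n = 38, x̄ = 1.45.
For a Normal prior and Normal likelihood with known variance, the posterior is Normal; its mode equals its mean, the precision-weighted average.
Prior precision 1/σ₀² = 1/4 = 0.25; data precision n/σ² = 38/1 = 38.
μ̂ = (0.25·1 + 38·1.45) / (0.25 + 38) = 55.35/38.25 = 123/85 ≈ 1.447.

μ̂_MAP = 1.447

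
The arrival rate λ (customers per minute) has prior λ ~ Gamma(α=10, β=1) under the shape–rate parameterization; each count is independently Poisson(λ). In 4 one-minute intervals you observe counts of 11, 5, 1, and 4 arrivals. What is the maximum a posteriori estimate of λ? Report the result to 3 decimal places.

λ̂_MAP = 6.000

Σxᵢ = 11+5+1+4 = 21, with n = 4.
Posterior ∝ λ^9e^(−1λ) · λ^21e^(−4λ) = λ^30e^(−5λ), i.e. Gamma(shape=31, rate=5).
The mode of a Gamma(a, b) with a ≥ 1 (shape–rate) is (a−1)/b = 30/5 ≈ 6.000.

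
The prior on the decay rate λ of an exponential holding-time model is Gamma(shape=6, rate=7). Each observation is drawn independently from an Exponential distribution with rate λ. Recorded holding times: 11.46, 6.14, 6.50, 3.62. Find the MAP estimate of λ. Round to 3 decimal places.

λ̂_MAP = 0.259

The Exponential(rate=λ) likelihood is ∝ λ^n e^(−λΣtᵢ). Here n = 4 and Σtᵢ = 11.46 + 6.14 + 6.50 + 3.62 = 27.72.
Posterior ∝ λ^5e^(−7λ) · λ^4e^(−27.72λ) = λ^9e^(−34.72λ), i.e. Gamma(10, 34.72).
Mode = (a−1)/b = 9/34.72 ≈ 0.259.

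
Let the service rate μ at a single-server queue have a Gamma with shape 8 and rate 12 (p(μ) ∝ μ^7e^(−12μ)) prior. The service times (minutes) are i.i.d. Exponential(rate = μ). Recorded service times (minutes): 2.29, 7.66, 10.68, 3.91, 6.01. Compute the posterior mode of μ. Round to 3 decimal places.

The Exponential(rate=μ) likelihood is ∝ μ^n e^(−μΣtᵢ). Here n = 5 and Σtᵢ = 2.29 + 7.66 + 10.68 + 3.91 + 6.01 = 30.55.
Posterior ∝ μ^7e^(−12μ) · μ^5e^(−30.55μ) = μ^12e^(−42.55μ), i.e. Gamma(13, 42.55).
Mode = (a−1)/b = 12/42.55 ≈ 0.282.

μ̂_MAP = 0.282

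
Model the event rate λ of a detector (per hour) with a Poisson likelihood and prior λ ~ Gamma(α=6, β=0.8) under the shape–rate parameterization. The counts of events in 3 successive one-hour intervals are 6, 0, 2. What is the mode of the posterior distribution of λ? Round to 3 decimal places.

Σxᵢ = 6+0+2 = 8, with n = 3.
Posterior ∝ λ^5e^(−0.8λ) · λ^8e^(−3λ) = λ^13e^(−3.8λ), i.e. Gamma(shape=14, rate=3.8).
The mode of a Gamma(a, b) with a ≥ 1 (shape–rate) is (a−1)/b = 13/3.8 ≈ 3.421.

λ̂_MAP = 3.421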